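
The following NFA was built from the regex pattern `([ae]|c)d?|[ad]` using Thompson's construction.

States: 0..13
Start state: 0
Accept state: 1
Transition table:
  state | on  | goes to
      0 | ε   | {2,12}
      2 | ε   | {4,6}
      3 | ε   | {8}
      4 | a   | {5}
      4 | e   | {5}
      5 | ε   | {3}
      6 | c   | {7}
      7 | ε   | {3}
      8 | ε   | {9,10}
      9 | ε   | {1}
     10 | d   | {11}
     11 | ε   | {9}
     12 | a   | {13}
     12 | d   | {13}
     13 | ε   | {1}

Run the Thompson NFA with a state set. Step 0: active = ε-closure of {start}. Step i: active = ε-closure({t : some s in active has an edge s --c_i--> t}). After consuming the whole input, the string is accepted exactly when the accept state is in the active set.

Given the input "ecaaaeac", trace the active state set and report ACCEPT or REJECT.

Answer: REJECT

Steps:
initial (ε-close {0}): {0,2,4,6,12}
'e' @ 1: {1,3,5,8,9,10}  ✓accept
'c' @ 2: {}  — no active states
rest 'aaaeac' ignored (set empty)
after full input: {}  (accept=1 not in)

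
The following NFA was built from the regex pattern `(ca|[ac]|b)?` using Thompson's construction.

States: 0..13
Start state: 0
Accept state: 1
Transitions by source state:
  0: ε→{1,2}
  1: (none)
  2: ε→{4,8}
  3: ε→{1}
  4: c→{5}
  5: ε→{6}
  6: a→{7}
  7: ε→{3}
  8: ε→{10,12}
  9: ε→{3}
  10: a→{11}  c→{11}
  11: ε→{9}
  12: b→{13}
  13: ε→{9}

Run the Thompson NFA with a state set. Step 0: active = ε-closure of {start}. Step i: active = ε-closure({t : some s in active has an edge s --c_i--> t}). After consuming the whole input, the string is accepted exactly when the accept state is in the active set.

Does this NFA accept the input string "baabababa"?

S₀ = ε-closure({0}) = {0,1,2,4,8,10,12}
'b' @ 1: {1,3,9,13}  (accept∈set)
'a' @ 2: {}  — dead — no transitions
rest 'abababa' ignored (set empty)
final: {}; accept 1 not in set

Answer: REJECT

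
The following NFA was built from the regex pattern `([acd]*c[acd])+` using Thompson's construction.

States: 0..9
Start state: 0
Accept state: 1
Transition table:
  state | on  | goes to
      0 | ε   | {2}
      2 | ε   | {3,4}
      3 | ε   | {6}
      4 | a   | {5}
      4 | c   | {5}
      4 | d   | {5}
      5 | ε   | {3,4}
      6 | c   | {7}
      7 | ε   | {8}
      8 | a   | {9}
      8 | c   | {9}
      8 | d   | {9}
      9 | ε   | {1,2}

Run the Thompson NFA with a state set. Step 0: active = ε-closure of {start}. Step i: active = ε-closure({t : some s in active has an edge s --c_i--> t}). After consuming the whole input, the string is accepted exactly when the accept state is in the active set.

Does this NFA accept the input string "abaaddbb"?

Answer: REJECT

Trace:
S₀ = ε-closure({0}) = {0,2,3,4,6}
'a' @ 1: {3,4,5,6}
'b' @ 2: {}  — dead — no transitions
rest 'aaddbb' ignored (set empty)
end set {} — state 1 not in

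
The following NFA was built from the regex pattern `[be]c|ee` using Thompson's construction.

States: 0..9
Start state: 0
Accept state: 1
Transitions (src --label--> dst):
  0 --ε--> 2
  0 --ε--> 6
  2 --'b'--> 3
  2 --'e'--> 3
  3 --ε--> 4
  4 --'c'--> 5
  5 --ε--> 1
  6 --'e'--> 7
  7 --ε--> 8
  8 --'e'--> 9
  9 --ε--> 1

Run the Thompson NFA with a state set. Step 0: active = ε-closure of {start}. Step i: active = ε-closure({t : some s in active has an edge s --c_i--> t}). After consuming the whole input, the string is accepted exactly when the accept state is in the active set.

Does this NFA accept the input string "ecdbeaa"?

start: ε-closure({0}) = {0,2,6}
'e' @ 1: {3,4,7,8}
'c' @ 2: {1,5}  (accept∈set)
'd' @ 3: {}  — no active states
rest 'beaa' ignored (set empty)
end set {} — state 1 not in

Answer: REJECT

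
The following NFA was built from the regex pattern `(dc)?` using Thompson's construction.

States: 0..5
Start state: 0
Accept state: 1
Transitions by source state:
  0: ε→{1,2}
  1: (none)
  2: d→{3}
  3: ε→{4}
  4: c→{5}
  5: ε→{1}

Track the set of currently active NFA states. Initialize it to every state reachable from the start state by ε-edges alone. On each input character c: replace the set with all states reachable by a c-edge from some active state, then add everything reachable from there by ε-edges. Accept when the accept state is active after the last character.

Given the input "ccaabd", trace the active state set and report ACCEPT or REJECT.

initial (ε-close {0}): {0,1,2}
'c' @ 1: {}  — dead — no transitions
rest 'caabd' ignored (set empty)
final: {}; accept 1 not in set

Answer: REJECT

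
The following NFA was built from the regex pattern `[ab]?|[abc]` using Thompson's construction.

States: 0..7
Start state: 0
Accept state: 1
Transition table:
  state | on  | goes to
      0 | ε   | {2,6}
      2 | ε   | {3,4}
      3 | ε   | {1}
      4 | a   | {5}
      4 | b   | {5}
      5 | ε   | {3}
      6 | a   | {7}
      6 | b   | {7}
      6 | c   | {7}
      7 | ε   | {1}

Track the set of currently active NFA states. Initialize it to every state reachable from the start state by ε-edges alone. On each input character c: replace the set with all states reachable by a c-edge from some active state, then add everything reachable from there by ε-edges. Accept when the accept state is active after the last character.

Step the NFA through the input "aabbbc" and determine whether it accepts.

Answer: REJECT

Trace:
start: ε-closure({0}) = {0,1,2,3,4,6}
'a' @ 1: {1,3,5,7}  (accept∈set)
'a' @ 2: {}  — no active states
rest 'bbbc' ignored (set empty)
final: {}; accept 1 not in set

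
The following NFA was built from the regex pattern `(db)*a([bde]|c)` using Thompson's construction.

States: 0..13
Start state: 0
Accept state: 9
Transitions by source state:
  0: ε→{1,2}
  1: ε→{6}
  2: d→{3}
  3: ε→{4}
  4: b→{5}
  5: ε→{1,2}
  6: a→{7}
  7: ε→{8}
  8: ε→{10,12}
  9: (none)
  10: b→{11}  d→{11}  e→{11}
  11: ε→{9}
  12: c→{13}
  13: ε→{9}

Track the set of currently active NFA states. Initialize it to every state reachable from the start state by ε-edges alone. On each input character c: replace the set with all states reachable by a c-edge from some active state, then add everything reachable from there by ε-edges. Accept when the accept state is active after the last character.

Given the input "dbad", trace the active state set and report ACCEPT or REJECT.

S₀ = ε-closure({0}) = {0,1,2,6}
'd' @ 1: {3,4}
'b' @ 2: {1,2,5,6}
'a' @ 3: {7,8,10,12}
'd' @ 4: {9,11}  (accept∈set)
final: {9,11}; accept 9 in set

Answer: ACCEPT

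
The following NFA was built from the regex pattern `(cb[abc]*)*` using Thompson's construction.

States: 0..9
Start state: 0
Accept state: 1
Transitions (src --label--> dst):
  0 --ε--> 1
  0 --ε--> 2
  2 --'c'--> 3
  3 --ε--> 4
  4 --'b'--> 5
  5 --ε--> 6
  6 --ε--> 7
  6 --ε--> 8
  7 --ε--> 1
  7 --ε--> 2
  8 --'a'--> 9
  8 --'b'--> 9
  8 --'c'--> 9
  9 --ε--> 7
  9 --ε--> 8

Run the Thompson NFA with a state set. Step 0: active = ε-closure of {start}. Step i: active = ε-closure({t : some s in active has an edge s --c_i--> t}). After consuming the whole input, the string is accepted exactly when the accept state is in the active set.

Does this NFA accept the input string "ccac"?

Answer: REJECT

Derivation:
start: ε-closure({0}) = {0,1,2}
'c' @ 1: {3,4}
'c' @ 2: {}  — state set empty
rest 'ac' ignored (set empty)
final: {}; accept 1 not in set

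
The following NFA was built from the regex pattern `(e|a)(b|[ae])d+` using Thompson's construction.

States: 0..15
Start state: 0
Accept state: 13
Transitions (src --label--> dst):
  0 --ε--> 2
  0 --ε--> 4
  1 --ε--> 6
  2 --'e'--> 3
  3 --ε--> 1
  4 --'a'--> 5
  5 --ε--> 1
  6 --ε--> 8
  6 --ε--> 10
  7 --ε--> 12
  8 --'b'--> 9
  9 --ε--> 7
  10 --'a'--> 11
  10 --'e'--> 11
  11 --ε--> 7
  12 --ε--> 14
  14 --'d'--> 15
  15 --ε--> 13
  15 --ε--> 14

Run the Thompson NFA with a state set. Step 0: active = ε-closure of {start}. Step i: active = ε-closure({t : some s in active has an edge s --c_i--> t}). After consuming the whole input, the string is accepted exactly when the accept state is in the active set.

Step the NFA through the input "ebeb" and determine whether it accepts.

Answer: REJECT

Trace:
start: ε-closure({0}) = {0,2,4}
'e' @ 1: {1,3,6,8,10}
'b' @ 2: {7,9,12,14}
'e' @ 3: {}  — state set empty
rest 'b' ignored (set empty)
after full input: {}  (accept=13 not in)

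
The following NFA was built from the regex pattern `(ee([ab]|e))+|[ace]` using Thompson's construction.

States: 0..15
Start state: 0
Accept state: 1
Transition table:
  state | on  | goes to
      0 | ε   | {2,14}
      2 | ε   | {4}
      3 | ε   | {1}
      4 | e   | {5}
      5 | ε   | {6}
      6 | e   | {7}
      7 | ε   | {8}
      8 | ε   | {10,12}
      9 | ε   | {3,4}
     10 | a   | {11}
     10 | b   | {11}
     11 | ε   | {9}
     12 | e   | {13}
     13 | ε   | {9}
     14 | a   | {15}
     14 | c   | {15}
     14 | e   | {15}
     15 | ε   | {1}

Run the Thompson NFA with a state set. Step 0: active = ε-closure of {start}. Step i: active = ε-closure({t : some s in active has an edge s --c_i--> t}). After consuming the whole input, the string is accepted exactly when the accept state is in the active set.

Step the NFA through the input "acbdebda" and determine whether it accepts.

initial (ε-close {0}): {0,2,4,14}
'a' @ 1: {1,15}  (accept∈set)
'c' @ 2: {}  — state set empty
rest 'bdebda' ignored (set empty)
final: {}; accept 1 not in set

Answer: REJECT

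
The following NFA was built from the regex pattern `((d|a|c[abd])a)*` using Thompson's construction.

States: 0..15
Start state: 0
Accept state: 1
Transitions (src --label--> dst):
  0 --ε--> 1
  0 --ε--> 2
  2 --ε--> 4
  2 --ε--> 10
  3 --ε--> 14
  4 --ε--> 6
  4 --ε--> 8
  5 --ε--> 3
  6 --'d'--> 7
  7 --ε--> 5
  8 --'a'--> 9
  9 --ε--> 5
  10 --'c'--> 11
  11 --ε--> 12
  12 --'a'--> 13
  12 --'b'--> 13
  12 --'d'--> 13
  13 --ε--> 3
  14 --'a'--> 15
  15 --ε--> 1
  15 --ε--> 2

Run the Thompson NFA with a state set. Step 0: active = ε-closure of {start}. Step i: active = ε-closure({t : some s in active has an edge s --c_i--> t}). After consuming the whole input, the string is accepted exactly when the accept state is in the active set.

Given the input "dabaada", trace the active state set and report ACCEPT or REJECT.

Answer: REJECT

Steps:
initial (ε-close {0}): {0,1,2,4,6,8,10}
'd' @ 1: {3,5,7,14}
'a' @ 2: {1,2,4,6,8,10,15}  [accepting]
'b' @ 3: {}  — no active states
rest 'aada' ignored (set empty)
end set {} — state 1 not in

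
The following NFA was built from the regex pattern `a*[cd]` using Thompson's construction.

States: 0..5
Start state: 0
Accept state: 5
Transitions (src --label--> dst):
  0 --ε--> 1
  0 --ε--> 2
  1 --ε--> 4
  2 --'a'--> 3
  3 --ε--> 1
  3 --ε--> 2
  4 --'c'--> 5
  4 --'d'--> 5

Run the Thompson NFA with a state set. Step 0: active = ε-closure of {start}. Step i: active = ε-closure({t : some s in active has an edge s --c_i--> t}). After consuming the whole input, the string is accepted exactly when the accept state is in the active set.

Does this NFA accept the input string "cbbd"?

S₀ = ε-closure({0}) = {0,1,2,4}
'c' @ 1: {5}  ✓accept
'b' @ 2: {}  — state set empty
rest 'bd' ignored (set empty)
end set {} — state 5 not in

Answer: REJECT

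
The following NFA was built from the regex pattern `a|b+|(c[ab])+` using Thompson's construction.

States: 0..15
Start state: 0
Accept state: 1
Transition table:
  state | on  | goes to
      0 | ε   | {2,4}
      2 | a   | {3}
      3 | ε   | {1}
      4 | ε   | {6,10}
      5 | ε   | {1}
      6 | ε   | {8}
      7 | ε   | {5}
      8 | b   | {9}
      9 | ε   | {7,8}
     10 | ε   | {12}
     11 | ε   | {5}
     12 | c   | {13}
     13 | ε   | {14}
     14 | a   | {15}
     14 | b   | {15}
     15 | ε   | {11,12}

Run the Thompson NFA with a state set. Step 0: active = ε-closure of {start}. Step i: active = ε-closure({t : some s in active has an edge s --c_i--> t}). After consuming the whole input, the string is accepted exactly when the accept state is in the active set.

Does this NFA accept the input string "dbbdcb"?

S₀ = ε-closure({0}) = {0,2,4,6,8,10,12}
'd' @ 1: {}  — state set empty
rest 'bbdcb' ignored (set empty)
after full input: {}  (accept=1 not in)

Answer: REJECT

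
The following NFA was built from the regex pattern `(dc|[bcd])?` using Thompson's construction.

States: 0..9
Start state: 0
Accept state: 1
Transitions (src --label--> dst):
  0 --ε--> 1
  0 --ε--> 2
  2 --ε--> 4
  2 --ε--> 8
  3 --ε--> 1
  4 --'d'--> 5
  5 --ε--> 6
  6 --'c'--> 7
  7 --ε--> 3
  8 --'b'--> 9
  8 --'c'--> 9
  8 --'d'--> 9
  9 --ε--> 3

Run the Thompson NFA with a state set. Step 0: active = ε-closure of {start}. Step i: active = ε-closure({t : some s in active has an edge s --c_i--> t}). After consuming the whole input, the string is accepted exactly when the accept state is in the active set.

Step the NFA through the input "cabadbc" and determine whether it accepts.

Answer: REJECT

Trace:
start: ε-closure({0}) = {0,1,2,4,8}
'c' @ 1: {1,3,9}  ✓accept
'a' @ 2: {}  — no active states
rest 'badbc' ignored (set empty)
end set {} — state 1 not in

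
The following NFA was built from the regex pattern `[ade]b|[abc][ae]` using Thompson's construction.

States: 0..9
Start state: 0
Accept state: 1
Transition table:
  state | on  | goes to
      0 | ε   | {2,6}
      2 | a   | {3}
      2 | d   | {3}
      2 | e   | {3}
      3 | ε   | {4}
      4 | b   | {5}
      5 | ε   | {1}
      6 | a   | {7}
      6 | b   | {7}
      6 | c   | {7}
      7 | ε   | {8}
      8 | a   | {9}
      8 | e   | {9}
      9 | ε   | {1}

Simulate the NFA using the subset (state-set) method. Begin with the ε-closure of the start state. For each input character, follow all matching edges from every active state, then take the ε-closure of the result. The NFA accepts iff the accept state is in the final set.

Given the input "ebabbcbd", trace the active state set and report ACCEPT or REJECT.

S₀ = ε-closure({0}) = {0,2,6}
'e' @ 1: {3,4}
'b' @ 2: {1,5}  [accepting]
'a' @ 3: {}  — no active states
rest 'bbcbd' ignored (set empty)
after full input: {}  (accept=1 not in)

Answer: REJECT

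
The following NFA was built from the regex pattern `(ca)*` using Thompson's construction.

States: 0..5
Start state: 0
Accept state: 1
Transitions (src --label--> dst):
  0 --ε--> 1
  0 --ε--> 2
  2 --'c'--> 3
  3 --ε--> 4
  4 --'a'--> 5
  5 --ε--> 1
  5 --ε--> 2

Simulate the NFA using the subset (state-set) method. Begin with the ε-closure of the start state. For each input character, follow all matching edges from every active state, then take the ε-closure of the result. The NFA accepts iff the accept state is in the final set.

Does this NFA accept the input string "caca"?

Answer: ACCEPT

Steps:
initial (ε-close {0}): {0,1,2}
'c' @ 1: {3,4}
'a' @ 2: {1,2,5}  ✓accept
'c' @ 3: {3,4}
'a' @ 4: {1,2,5}  ✓accept
after full input: {1,2,5}  (accept=1 in)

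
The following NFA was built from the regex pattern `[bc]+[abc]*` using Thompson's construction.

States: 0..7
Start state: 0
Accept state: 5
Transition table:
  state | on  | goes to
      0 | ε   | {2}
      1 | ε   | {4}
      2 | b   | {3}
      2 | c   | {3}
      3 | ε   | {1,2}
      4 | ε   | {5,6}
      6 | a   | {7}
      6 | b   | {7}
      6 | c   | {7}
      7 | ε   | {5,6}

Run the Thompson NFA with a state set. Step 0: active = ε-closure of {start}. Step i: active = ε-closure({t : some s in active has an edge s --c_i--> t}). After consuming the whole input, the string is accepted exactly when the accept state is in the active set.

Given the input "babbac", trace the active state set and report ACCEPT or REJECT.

S₀ = ε-closure({0}) = {0,2}
'b' @ 1: {1,2,3,4,5,6}  ✓accept
'a' @ 2: {5,6,7}  ✓accept
'b' @ 3: {5,6,7}  ✓accept
'b' @ 4: {5,6,7}  ✓accept
'a' @ 5: {5,6,7}  ✓accept
'c' @ 6: {5,6,7}  ✓accept
after full input: {5,6,7}  (accept=5 in)

Answer: ACCEPT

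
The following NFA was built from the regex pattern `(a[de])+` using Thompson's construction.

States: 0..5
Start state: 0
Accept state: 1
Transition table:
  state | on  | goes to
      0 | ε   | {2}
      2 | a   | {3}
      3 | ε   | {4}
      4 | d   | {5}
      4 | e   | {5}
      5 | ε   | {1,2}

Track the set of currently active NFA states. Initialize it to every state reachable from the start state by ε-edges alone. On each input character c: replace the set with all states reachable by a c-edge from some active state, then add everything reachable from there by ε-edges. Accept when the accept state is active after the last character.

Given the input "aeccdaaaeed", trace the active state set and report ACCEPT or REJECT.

Answer: REJECT

Trace:
start: ε-closure({0}) = {0,2}
'a' @ 1: {3,4}
'e' @ 2: {1,2,5}  [accepting]
'c' @ 3: {}  — dead — no transitions
rest 'cdaaaeed' ignored (set empty)
final: {}; accept 1 not in set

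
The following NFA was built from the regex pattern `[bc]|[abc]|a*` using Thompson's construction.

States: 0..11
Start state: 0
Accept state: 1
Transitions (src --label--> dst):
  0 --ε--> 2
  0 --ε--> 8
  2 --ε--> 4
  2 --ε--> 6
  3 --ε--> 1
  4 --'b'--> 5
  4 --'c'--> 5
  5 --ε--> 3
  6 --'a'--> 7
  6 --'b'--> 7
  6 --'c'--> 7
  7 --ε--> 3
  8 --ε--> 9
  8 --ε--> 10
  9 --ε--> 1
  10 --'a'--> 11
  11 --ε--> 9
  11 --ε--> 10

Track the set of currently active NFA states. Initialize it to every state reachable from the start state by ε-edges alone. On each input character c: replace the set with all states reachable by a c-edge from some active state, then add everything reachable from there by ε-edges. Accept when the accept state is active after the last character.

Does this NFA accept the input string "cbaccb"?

Answer: REJECT

Derivation:
initial (ε-close {0}): {0,1,2,4,6,8,9,10}
'c' @ 1: {1,3,5,7}  [accepting]
'b' @ 2: {}  — state set empty
rest 'accb' ignored (set empty)
final: {}; accept 1 not in set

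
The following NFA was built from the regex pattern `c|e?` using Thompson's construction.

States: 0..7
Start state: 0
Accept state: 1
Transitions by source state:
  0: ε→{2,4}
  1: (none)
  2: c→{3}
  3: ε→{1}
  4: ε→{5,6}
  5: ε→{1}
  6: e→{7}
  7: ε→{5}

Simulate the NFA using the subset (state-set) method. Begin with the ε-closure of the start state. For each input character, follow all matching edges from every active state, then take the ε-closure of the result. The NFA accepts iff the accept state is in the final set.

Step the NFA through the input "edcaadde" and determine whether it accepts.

Answer: REJECT

Trace:
start: ε-closure({0}) = {0,1,2,4,5,6}
'e' @ 1: {1,5,7}  (accept∈set)
'd' @ 2: {}  — state set empty
rest 'caadde' ignored (set empty)
after full input: {}  (accept=1 not in)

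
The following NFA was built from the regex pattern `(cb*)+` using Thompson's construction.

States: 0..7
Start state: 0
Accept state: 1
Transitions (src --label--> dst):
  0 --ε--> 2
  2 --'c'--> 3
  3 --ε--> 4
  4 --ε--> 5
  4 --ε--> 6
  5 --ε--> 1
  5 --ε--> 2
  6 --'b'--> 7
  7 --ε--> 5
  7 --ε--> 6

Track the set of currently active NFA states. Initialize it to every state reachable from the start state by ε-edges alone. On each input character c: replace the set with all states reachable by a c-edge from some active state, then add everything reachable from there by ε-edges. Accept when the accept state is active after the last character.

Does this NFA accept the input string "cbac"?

initial (ε-close {0}): {0,2}
'c' @ 1: {1,2,3,4,5,6}  [accepting]
'b' @ 2: {1,2,5,6,7}  [accepting]
'a' @ 3: {}  — no active states
rest 'c' ignored (set empty)
final: {}; accept 1 not in set

Answer: REJECT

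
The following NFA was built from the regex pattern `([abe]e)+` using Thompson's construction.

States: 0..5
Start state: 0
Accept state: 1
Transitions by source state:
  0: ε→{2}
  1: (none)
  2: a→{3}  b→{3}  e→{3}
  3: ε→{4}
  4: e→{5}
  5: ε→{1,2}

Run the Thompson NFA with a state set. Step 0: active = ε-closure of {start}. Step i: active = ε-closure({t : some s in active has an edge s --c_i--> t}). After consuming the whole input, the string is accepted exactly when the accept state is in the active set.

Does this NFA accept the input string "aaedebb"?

S₀ = ε-closure({0}) = {0,2}
'a' @ 1: {3,4}
'a' @ 2: {}  — state set empty
rest 'edebb' ignored (set empty)
final: {}; accept 1 not in set

Answer: REJECT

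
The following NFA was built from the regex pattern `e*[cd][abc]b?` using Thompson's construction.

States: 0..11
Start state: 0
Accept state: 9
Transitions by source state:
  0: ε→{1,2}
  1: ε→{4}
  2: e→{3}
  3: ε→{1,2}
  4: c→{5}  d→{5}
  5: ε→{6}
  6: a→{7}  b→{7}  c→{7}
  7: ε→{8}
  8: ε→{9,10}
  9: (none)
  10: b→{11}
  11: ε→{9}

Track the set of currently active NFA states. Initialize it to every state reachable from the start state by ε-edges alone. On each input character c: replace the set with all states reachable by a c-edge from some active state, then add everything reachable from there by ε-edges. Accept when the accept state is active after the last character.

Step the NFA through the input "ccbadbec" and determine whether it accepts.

Answer: REJECT

Derivation:
S₀ = ε-closure({0}) = {0,1,2,4}
'c' @ 1: {5,6}
'c' @ 2: {7,8,9,10}  [accepting]
'b' @ 3: {9,11}  [accepting]
'a' @ 4: {}  — dead — no transitions
rest 'dbec' ignored (set empty)
after full input: {}  (accept=9 not in)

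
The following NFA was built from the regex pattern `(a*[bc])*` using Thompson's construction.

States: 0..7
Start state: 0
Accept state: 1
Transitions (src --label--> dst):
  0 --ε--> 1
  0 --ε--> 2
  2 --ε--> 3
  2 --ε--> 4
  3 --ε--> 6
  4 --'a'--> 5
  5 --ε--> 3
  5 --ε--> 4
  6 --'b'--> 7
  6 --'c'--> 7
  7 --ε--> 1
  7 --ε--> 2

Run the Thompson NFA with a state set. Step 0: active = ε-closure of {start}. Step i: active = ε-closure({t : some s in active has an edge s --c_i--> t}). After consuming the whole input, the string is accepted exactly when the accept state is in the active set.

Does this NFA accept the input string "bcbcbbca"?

initial (ε-close {0}): {0,1,2,3,4,6}
'b' @ 1: {1,2,3,4,6,7}  (accept∈set)
'c' @ 2: {1,2,3,4,6,7}  (accept∈set)
'b' @ 3: {1,2,3,4,6,7}  (accept∈set)
'c' @ 4: {1,2,3,4,6,7}  (accept∈set)
'b' @ 5: {1,2,3,4,6,7}  (accept∈set)
'b' @ 6: {1,2,3,4,6,7}  (accept∈set)
'c' @ 7: {1,2,3,4,6,7}  (accept∈set)
'a' @ 8: {3,4,5,6}
after full input: {3,4,5,6}  (accept=1 not in)

Answer: REJECT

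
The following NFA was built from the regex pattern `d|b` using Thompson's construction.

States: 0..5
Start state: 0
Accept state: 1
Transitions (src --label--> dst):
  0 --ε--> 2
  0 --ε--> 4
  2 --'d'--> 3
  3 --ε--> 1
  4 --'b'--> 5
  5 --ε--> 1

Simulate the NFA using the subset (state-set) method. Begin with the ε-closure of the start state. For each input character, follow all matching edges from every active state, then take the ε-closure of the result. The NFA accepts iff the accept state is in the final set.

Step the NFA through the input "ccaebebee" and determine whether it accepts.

Answer: REJECT

Steps:
start: ε-closure({0}) = {0,2,4}
'c' @ 1: {}  — dead — no transitions
rest 'caebebee' ignored (set empty)
final: {}; accept 1 not in set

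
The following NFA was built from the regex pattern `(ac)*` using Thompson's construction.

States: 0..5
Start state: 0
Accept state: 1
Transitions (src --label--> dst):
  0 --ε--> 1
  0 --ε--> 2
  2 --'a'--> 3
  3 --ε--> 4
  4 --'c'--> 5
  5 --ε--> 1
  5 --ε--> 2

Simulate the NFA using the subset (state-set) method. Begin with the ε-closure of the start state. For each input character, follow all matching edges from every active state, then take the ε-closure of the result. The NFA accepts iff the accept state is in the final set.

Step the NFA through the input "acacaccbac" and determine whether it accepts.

start: ε-closure({0}) = {0,1,2}
'a' @ 1: {3,4}
'c' @ 2: {1,2,5}  (accept∈set)
'a' @ 3: {3,4}
'c' @ 4: {1,2,5}  (accept∈set)
'a' @ 5: {3,4}
'c' @ 6: {1,2,5}  (accept∈set)
'c' @ 7: {}  — state set empty
rest 'bac' ignored (set empty)
after full input: {}  (accept=1 not in)

Answer: REJECT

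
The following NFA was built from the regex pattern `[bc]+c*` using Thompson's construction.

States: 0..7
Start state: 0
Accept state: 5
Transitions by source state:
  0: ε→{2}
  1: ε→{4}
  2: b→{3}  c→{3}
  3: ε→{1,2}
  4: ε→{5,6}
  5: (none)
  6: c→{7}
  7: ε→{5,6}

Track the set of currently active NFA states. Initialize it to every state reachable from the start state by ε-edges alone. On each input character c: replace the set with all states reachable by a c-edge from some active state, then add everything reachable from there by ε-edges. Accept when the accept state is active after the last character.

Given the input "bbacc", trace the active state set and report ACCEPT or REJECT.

start: ε-closure({0}) = {0,2}
'b' @ 1: {1,2,3,4,5,6}  [accepting]
'b' @ 2: {1,2,3,4,5,6}  [accepting]
'a' @ 3: {}  — state set empty
rest 'cc' ignored (set empty)
final: {}; accept 5 not in set

Answer: REJECT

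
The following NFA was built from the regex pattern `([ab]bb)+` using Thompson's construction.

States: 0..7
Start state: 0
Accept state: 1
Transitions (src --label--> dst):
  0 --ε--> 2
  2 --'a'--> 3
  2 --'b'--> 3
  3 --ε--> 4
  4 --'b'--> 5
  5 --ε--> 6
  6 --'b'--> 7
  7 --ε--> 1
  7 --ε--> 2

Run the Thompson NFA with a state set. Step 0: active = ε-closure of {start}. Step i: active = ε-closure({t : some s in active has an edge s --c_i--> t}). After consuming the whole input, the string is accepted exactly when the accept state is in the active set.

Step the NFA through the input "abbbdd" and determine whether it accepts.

S₀ = ε-closure({0}) = {0,2}
'a' @ 1: {3,4}
'b' @ 2: {5,6}
'b' @ 3: {1,2,7}  ✓accept
'b' @ 4: {3,4}
'd' @ 5: {}  — no active states
rest 'd' ignored (set empty)
final: {}; accept 1 not in set

Answer: REJECT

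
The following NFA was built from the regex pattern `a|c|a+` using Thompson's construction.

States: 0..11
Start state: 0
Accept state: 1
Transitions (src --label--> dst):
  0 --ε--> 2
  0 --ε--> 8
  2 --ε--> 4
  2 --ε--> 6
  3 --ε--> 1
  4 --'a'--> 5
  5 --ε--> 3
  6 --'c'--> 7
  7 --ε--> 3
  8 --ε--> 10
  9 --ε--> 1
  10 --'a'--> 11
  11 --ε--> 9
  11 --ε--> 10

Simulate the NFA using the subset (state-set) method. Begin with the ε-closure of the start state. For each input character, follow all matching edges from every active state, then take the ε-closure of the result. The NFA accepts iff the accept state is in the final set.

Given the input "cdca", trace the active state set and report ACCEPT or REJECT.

Answer: REJECT

Steps:
S₀ = ε-closure({0}) = {0,2,4,6,8,10}
'c' @ 1: {1,3,7}  (accept∈set)
'd' @ 2: {}  — state set empty
rest 'ca' ignored (set empty)
end set {} — state 1 not in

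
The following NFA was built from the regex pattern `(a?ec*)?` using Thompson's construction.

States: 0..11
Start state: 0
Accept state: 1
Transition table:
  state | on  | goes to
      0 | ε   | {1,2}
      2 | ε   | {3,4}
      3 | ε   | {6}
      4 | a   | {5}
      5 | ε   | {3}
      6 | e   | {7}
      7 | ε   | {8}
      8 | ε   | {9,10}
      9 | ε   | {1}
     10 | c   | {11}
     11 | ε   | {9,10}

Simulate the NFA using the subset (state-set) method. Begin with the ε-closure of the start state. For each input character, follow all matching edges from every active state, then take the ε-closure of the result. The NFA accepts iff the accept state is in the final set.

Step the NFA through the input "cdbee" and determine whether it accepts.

Answer: REJECT

Trace:
S₀ = ε-closure({0}) = {0,1,2,3,4,6}
'c' @ 1: {}  — dead — no transitions
rest 'dbee' ignored (set empty)
after full input: {}  (accept=1 not in)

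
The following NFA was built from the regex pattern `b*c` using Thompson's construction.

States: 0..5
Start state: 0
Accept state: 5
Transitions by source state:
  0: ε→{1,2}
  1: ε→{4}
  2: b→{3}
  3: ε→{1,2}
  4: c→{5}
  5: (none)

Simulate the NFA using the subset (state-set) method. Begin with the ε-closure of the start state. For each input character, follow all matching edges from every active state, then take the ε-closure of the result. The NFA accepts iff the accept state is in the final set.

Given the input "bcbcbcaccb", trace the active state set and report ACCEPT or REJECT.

S₀ = ε-closure({0}) = {0,1,2,4}
'b' @ 1: {1,2,3,4}
'c' @ 2: {5}  [accepting]
'b' @ 3: {}  — dead — no transitions
rest 'cbcaccb' ignored (set empty)
final: {}; accept 5 not in set

Answer: REJECT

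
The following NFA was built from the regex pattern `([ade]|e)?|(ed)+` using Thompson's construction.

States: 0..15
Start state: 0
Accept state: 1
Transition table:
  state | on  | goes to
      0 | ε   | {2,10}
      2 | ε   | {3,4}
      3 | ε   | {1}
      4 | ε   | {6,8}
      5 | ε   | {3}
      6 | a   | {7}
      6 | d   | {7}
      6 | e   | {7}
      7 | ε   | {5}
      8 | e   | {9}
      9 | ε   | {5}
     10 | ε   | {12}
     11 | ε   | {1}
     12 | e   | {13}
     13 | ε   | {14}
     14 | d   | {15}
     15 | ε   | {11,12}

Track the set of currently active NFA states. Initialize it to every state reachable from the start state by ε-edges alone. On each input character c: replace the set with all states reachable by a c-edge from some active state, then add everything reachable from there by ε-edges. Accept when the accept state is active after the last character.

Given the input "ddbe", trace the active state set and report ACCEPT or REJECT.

Answer: REJECT

Derivation:
S₀ = ε-closure({0}) = {0,1,2,3,4,6,8,10,12}
'd' @ 1: {1,3,5,7}  ✓accept
'd' @ 2: {}  — state set empty
rest 'be' ignored (set empty)
end set {} — state 1 not in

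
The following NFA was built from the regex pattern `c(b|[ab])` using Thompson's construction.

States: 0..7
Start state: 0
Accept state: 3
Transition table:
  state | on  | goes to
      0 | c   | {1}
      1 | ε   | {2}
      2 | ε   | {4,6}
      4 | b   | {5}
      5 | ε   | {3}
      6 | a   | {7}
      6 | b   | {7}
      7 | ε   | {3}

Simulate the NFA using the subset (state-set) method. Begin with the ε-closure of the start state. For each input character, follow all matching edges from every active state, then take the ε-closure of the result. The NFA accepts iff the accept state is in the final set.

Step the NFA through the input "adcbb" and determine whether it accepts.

S₀ = ε-closure({0}) = {0}
'a' @ 1: {}  — dead — no transitions
rest 'dcbb' ignored (set empty)
after full input: {}  (accept=3 not in)

Answer: REJECT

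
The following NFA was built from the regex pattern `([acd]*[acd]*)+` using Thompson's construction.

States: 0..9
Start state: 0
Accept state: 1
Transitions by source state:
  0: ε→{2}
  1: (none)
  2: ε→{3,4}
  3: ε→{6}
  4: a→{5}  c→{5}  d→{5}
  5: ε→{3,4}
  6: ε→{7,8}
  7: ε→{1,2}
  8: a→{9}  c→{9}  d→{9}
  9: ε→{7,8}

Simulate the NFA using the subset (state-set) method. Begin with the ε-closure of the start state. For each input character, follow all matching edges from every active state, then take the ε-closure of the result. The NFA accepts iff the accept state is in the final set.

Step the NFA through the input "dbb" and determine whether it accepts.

initial (ε-close {0}): {0,1,2,3,4,6,7,8}
'd' @ 1: {1,2,3,4,5,6,7,8,9}  ✓accept
'b' @ 2: {}  — dead — no transitions
rest 'b' ignored (set empty)
end set {} — state 1 not in

Answer: REJECT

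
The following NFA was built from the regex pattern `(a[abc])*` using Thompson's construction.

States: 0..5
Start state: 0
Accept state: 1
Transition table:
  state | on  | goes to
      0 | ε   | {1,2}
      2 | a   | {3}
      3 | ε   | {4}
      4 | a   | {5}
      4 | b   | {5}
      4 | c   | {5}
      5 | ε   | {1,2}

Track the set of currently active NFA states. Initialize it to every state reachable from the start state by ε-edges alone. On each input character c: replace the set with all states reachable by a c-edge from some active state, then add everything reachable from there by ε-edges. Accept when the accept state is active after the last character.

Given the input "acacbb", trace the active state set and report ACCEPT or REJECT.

Answer: REJECT

Steps:
start: ε-closure({0}) = {0,1,2}
'a' @ 1: {3,4}
'c' @ 2: {1,2,5}  [accepting]
'a' @ 3: {3,4}
'c' @ 4: {1,2,5}  [accepting]
'b' @ 5: {}  — no active states
rest 'b' ignored (set empty)
end set {} — state 1 not in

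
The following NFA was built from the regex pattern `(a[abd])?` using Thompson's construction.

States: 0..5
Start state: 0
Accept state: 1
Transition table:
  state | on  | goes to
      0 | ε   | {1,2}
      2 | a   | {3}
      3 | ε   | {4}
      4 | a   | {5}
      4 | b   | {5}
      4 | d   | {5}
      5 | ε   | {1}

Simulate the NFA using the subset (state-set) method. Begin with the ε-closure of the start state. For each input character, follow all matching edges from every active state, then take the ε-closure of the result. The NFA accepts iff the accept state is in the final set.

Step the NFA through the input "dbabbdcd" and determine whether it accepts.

Answer: REJECT

Derivation:
start: ε-closure({0}) = {0,1,2}
'd' @ 1: {}  — state set empty
rest 'babbdcd' ignored (set empty)
after full input: {}  (accept=1 not in)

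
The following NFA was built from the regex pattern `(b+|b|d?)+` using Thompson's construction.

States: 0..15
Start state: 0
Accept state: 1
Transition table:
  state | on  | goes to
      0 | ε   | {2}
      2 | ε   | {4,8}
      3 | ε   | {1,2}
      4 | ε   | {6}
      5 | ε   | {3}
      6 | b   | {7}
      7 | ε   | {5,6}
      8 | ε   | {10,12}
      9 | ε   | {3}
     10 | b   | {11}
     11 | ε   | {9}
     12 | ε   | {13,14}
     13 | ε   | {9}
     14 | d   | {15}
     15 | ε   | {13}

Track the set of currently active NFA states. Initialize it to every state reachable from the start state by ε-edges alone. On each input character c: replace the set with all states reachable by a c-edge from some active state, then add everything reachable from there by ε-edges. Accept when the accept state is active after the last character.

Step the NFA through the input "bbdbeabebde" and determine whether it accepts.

Answer: REJECT

Trace:
start: ε-closure({0}) = {0,1,2,3,4,6,8,9,10,12,13,14}
'b' @ 1: {1,2,3,4,5,6,7,8,9,10,11,12,13,14}  ✓accept
'b' @ 2: {1,2,3,4,5,6,7,8,9,10,11,12,13,14}  ✓accept
'd' @ 3: {1,2,3,4,6,8,9,10,12,13,14,15}  ✓accept
'b' @ 4: {1,2,3,4,5,6,7,8,9,10,11,12,13,14}  ✓accept
'e' @ 5: {}  — dead — no transitions
rest 'abebde' ignored (set empty)
final: {}; accept 1 not in set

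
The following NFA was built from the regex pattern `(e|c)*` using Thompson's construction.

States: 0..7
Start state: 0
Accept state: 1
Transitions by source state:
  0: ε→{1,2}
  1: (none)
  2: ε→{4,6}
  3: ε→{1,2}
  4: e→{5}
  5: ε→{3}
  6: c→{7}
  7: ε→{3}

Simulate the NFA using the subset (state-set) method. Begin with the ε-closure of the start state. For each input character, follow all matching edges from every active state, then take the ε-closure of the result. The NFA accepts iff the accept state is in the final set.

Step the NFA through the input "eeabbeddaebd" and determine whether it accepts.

Answer: REJECT

Steps:
start: ε-closure({0}) = {0,1,2,4,6}
'e' @ 1: {1,2,3,4,5,6}  ✓accept
'e' @ 2: {1,2,3,4,5,6}  ✓accept
'a' @ 3: {}  — dead — no transitions
rest 'bbeddaebd' ignored (set empty)
end set {} — state 1 not in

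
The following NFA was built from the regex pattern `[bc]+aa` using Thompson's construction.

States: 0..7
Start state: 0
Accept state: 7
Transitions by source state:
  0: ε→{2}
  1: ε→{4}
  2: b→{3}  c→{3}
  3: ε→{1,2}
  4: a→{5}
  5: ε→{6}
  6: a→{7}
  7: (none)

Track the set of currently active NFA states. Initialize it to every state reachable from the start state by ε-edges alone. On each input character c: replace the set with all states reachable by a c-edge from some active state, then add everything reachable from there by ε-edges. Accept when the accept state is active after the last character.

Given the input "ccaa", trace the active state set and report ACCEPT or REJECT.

initial (ε-close {0}): {0,2}
'c' @ 1: {1,2,3,4}
'c' @ 2: {1,2,3,4}
'a' @ 3: {5,6}
'a' @ 4: {7}  ✓accept
end set {7} — state 7 in

Answer: ACCEPT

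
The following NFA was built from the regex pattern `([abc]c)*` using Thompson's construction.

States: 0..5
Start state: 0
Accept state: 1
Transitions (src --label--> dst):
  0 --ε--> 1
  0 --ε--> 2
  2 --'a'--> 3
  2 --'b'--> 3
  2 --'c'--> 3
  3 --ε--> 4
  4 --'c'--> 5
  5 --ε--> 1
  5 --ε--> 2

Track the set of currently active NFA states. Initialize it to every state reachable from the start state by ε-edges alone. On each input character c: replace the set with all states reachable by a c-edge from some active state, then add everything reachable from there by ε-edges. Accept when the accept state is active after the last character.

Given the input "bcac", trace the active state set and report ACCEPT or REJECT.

Answer: ACCEPT

Derivation:
start: ε-closure({0}) = {0,1,2}
'b' @ 1: {3,4}
'c' @ 2: {1,2,5}  (accept∈set)
'a' @ 3: {3,4}
'c' @ 4: {1,2,5}  (accept∈set)
end set {1,2,5} — state 1 in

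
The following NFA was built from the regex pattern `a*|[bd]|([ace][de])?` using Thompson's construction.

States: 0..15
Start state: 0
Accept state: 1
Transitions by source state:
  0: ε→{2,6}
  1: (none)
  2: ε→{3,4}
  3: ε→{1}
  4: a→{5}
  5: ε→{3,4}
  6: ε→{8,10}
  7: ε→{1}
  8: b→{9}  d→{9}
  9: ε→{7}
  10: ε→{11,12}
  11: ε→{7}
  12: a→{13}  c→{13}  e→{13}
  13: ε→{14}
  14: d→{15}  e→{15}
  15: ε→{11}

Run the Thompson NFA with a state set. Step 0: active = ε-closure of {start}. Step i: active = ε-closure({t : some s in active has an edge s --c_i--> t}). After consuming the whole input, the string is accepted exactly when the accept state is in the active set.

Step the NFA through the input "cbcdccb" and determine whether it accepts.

Answer: REJECT

Derivation:
start: ε-closure({0}) = {0,1,2,3,4,6,7,8,10,11,12}
'c' @ 1: {13,14}
'b' @ 2: {}  — no active states
rest 'cdccb' ignored (set empty)
final: {}; accept 1 not in set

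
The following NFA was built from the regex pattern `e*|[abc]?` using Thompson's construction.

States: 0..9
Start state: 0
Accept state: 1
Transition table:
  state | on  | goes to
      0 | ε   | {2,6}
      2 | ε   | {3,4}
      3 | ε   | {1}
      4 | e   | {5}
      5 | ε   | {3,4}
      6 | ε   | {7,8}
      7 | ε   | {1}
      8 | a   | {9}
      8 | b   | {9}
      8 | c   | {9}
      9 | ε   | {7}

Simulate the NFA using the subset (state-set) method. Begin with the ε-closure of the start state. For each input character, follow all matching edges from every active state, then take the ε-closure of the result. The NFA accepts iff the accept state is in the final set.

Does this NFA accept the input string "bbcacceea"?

Answer: REJECT

Trace:
S₀ = ε-closure({0}) = {0,1,2,3,4,6,7,8}
'b' @ 1: {1,7,9}  [accepting]
'b' @ 2: {}  — dead — no transitions
rest 'cacceea' ignored (set empty)
final: {}; accept 1 not in set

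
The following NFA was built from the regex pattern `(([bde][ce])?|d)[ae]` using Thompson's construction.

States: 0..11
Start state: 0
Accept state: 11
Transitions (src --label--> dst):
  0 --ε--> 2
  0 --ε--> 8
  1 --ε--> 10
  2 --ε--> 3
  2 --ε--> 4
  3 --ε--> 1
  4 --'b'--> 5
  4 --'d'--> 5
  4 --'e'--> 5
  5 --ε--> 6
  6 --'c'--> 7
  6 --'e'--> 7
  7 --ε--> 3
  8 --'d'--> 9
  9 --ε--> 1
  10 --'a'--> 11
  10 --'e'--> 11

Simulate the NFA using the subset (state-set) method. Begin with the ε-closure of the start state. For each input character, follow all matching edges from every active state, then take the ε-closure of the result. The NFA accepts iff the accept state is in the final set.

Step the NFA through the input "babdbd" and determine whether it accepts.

Answer: REJECT

Steps:
start: ε-closure({0}) = {0,1,2,3,4,8,10}
'b' @ 1: {5,6}
'a' @ 2: {}  — no active states
rest 'bdbd' ignored (set empty)
end set {} — state 11 not in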